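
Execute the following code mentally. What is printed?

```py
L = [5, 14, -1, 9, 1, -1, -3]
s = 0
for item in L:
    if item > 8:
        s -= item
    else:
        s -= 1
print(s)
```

item=5: not >8, s = 0-1 = -1
item=14: >8, s = (-1)-14 = -15
item=-1: not >8, s = (-15)-1 = -16
item=9: >8, s = (-16)-9 = -25
item=1: not >8, s = (-25)-1 = -26
item=-1: not >8, s = (-26)-1 = -27
item=-3: not >8, s = (-27)-1 = -28

-28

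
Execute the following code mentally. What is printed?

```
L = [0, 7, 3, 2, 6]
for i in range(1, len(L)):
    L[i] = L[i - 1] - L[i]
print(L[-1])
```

-18

i=1: L[1] = 0-7 = -7 → [0, -7, 3, 2, 6]
i=2: L[2] = (-7)-3 = -10 → [0, -7, -10, 2, 6]
i=3: L[3] = (-10)-2 = -12 → [0, -7, -10, -12, 6]
i=4: L[4] = (-12)-6 = -18 → [0, -7, -10, -12, -18]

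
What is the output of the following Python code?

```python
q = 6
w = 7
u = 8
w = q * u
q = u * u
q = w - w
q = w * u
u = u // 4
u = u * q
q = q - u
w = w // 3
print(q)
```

-384

w = 6*8 = 48
q = 8*8 = 64
q = 48-48 = 0
q = 48*8 = 384
u = 8//4 = 2
u = 2*384 = 768
q = 384-768 = -384
w = 48//3 = 16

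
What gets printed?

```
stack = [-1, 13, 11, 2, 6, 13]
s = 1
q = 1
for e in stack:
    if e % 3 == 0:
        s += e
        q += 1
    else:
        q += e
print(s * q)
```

280

e=-1: not %3==0; q=0
e=13: not %3==0; q=13
e=11: not %3==0; q=24
e=2: not %3==0; q=26
e=6: %3==0, s = 1+6 = 7; q=27
e=13: not %3==0; q=40
s*q = 7*40 = 280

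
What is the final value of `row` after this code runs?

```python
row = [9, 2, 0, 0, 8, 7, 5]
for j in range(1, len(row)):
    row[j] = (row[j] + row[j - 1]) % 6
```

j=1: row[1] = (2+9)%6 = 5 → [9, 5, 0, 0, 8, 7, 5]
j=2: row[2] = (0+5)%6 = 5 → [9, 5, 5, 0, 8, 7, 5]
j=3: row[3] = (0+5)%6 = 5 → [9, 5, 5, 5, 8, 7, 5]
j=4: row[4] = (8+5)%6 = 1 → [9, 5, 5, 5, 1, 7, 5]
j=5: row[5] = (7+1)%6 = 2 → [9, 5, 5, 5, 1, 2, 5]
j=6: row[6] = (5+2)%6 = 1 → [9, 5, 5, 5, 1, 2, 1]

[9, 5, 5, 5, 1, 2, 1]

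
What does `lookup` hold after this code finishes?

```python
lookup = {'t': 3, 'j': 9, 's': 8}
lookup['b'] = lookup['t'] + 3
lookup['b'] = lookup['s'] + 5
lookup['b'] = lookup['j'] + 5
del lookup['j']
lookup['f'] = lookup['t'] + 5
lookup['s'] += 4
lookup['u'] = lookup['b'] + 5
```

lookup['b'] = lookup['t']+3 = 6 → {'t': 3, 'j': 9, 's': 8, 'b': 6}
lookup['b'] = lookup['s']+5 = 13 → {'t': 3, 'j': 9, 's': 8, 'b': 13}
lookup['b'] = lookup['j']+5 = 14 → {'t': 3, 'j': 9, 's': 8, 'b': 14}
del 'j' → {'t': 3, 's': 8, 'b': 14}
lookup['f'] = lookup['t']+5 = 8 → {'t': 3, 's': 8, 'b': 14, 'f': 8}
lookup['s'] = 8+4 = 12 → {'t': 3, 's': 12, 'b': 14, 'f': 8}
lookup['u'] = lookup['b']+5 = 19 → {'t': 3, 's': 12, 'b': 14, 'f': 8, 'u': 19}

{'t': 3, 's': 12, 'b': 14, 'f': 8, 'u': 19}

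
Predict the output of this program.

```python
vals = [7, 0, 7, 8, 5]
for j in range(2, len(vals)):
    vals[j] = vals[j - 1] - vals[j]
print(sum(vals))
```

j=2: vals[2] = 0-7 = -7 → [7, 0, -7, 8, 5]
j=3: vals[3] = (-7)-8 = -15 → [7, 0, -7, -15, 5]
j=4: vals[4] = (-15)-5 = -20 → [7, 0, -7, -15, -20]
sum = -35

-35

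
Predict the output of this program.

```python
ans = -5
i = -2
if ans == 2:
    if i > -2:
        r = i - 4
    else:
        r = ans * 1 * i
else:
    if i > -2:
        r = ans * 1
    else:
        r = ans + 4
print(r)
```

-1

ans=-5, i=-2
ans == 2 is False; i > -2 is False
→ r = ans + 4 = -1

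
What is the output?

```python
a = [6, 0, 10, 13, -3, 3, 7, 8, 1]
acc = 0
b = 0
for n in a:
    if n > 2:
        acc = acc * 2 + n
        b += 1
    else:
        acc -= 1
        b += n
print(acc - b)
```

445

n=6: >2, acc = 0*2+6 = 6; b=1
n=0: not >2, acc = 6-1 = 5; b=1
n=10: >2, acc = 5*2+10 = 20; b=2
n=13: >2, acc = 20*2+13 = 53; b=3
n=-3: not >2, acc = 53-1 = 52; b=0
n=3: >2, acc = 52*2+3 = 107; b=1
n=7: >2, acc = 107*2+7 = 221; b=2
n=8: >2, acc = 221*2+8 = 450; b=3
n=1: not >2, acc = 450-1 = 449; b=4
acc-b = 449-4 = 445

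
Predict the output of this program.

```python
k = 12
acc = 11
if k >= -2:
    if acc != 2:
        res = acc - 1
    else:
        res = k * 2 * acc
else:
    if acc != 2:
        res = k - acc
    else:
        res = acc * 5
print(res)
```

10

k=12, acc=11
k >= -2 is True; acc != 2 is True
→ res = acc - 1 = 10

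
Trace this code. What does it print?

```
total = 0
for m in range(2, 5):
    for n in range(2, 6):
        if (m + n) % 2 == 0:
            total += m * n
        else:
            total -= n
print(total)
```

m=2,n=2: even sum, total = 0+4 = 4
m=2,n=3: odd sum, total = 4-3 = 1
m=2,n=4: even sum, total = 1+8 = 9
m=2,n=5: odd sum, total = 9-5 = 4
m=3,n=2: odd sum, total = 4-2 = 2
m=3,n=3: even sum, total = 2+9 = 11
m=3,n=4: odd sum, total = 11-4 = 7
m=3,n=5: even sum, total = 7+15 = 22
m=4,n=2: even sum, total = 22+8 = 30
m=4,n=3: odd sum, total = 30-3 = 27
m=4,n=4: even sum, total = 27+16 = 43
m=4,n=5: odd sum, total = 43-5 = 38

38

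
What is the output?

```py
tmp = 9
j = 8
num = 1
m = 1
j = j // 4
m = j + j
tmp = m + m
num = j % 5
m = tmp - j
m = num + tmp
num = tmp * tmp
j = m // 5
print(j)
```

j = 8//4 = 2
m = 2+2 = 4
tmp = 4+4 = 8
num = 2%5 = 2
m = 8-2 = 6
m = 2+8 = 10
num = 8*8 = 64
j = 10//5 = 2

2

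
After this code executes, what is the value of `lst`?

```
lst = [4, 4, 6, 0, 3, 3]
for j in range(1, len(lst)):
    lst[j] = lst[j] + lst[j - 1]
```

[4, 8, 14, 14, 17, 20]

j=1: lst[1] = 4+4 = 8 → [4, 8, 6, 0, 3, 3]
j=2: lst[2] = 6+8 = 14 → [4, 8, 14, 0, 3, 3]
j=3: lst[3] = 0+14 = 14 → [4, 8, 14, 14, 3, 3]
j=4: lst[4] = 3+14 = 17 → [4, 8, 14, 14, 17, 3]
j=5: lst[5] = 3+17 = 20 → [4, 8, 14, 14, 17, 20]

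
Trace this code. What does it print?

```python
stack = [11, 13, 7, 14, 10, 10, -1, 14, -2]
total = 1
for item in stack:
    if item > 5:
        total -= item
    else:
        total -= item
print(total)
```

-75

item=11: >5, total = 1-11 = -10
item=13: >5, total = (-10)-13 = -23
item=7: >5, total = (-23)-7 = -30
item=14: >5, total = (-30)-14 = -44
item=10: >5, total = (-44)-10 = -54
item=10: >5, total = (-54)-10 = -64
item=-1: not >5, total = (-64)-(-1) = -63
item=14: >5, total = (-63)-14 = -77
item=-2: not >5, total = (-77)-(-2) = -75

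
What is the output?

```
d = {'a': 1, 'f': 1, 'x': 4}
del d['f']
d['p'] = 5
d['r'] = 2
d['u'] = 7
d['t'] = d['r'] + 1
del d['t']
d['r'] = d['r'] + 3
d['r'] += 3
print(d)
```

del 'f' → {'a': 1, 'x': 4}
d['p'] = 5 → {'a': 1, 'x': 4, 'p': 5}
d['r'] = 2 → {'a': 1, 'x': 4, 'p': 5, 'r': 2}
d['u'] = 7 → {'a': 1, 'x': 4, 'p': 5, 'r': 2, 'u': 7}
d['t'] = d['r']+1 = 3 → {'a': 1, 'x': 4, 'p': 5, 'r': 2, 'u': 7, 't': 3}
del 't' → {'a': 1, 'x': 4, 'p': 5, 'r': 2, 'u': 7}
d['r'] = d['r']+3 = 5 → {'a': 1, 'x': 4, 'p': 5, 'r': 5, 'u': 7}
d['r'] = 5+3 = 8 → {'a': 1, 'x': 4, 'p': 5, 'r': 8, 'u': 7}

{'a': 1, 'x': 4, 'p': 5, 'r': 8, 'u': 7}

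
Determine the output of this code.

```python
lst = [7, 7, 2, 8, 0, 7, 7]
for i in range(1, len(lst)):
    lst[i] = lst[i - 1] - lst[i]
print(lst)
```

i=1: lst[1] = 7-7 = 0 → [7, 0, 2, 8, 0, 7, 7]
i=2: lst[2] = 0-2 = -2 → [7, 0, -2, 8, 0, 7, 7]
i=3: lst[3] = (-2)-8 = -10 → [7, 0, -2, -10, 0, 7, 7]
i=4: lst[4] = (-10)-0 = -10 → [7, 0, -2, -10, -10, 7, 7]
i=5: lst[5] = (-10)-7 = -17 → [7, 0, -2, -10, -10, -17, 7]
i=6: lst[6] = (-17)-7 = -24 → [7, 0, -2, -10, -10, -17, -24]

[7, 0, -2, -10, -10, -17, -24]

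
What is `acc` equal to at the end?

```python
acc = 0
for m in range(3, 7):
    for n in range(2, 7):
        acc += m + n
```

170

m=3,n=2: acc = 0+5 = 5
m=3,n=3: acc = 5+6 = 11
m=3,n=4: acc = 11+7 = 18
m=3,n=5: acc = 18+8 = 26
m=3,n=6: acc = 26+9 = 35
m=4,n=2: acc = 35+6 = 41
m=4,n=3: acc = 41+7 = 48
m=4,n=4: acc = 48+8 = 56
m=4,n=5: acc = 56+9 = 65
m=4,n=6: acc = 65+10 = 75
m=5,n=2: acc = 75+7 = 82
m=5,n=3: acc = 82+8 = 90
m=5,n=4: acc = 90+9 = 99
m=5,n=5: acc = 99+10 = 109
m=5,n=6: acc = 109+11 = 120
m=6,n=2: acc = 120+8 = 128
m=6,n=3: acc = 128+9 = 137
m=6,n=4: acc = 137+10 = 147
m=6,n=5: acc = 147+11 = 158
m=6,n=6: acc = 158+12 = 170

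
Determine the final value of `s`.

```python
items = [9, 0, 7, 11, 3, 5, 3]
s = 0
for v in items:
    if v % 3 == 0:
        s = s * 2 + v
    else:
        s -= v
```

v=9: %3==0, s = 0*2+9 = 9
v=0: %3==0, s = 9*2+0 = 18
v=7: not %3==0, s = 18-7 = 11
v=11: not %3==0, s = 11-11 = 0
v=3: %3==0, s = 0*2+3 = 3
v=5: not %3==0, s = 3-5 = -2
v=3: %3==0, s = (-2)*2+3 = -1

-1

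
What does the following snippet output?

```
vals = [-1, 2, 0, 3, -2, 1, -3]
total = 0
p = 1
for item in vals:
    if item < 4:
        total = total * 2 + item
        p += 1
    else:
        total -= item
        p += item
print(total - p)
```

7

item=-1: <4, total = 0*2+(-1) = -1; p=2
item=2: <4, total = (-1)*2+2 = 0; p=3
item=0: <4, total = 0*2+0 = 0; p=4
item=3: <4, total = 0*2+3 = 3; p=5
item=-2: <4, total = 3*2+(-2) = 4; p=6
item=1: <4, total = 4*2+1 = 9; p=7
item=-3: <4, total = 9*2+(-3) = 15; p=8
total-p = 15-8 = 7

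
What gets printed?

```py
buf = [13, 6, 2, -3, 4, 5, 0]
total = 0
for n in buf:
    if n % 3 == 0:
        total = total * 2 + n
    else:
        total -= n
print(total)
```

n=13: not %3==0, total = 0-13 = -13
n=6: %3==0, total = (-13)*2+6 = -20
n=2: not %3==0, total = (-20)-2 = -22
n=-3: %3==0, total = (-22)*2+(-3) = -47
n=4: not %3==0, total = (-47)-4 = -51
n=5: not %3==0, total = (-51)-5 = -56
n=0: %3==0, total = (-56)*2+0 = -112

-112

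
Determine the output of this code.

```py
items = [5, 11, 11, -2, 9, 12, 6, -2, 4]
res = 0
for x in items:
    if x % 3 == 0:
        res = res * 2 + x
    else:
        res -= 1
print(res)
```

32

x=5: not %3==0, res = 0-1 = -1
x=11: not %3==0, res = (-1)-1 = -2
x=11: not %3==0, res = (-2)-1 = -3
x=-2: not %3==0, res = (-3)-1 = -4
x=9: %3==0, res = (-4)*2+9 = 1
x=12: %3==0, res = 1*2+12 = 14
x=6: %3==0, res = 14*2+6 = 34
x=-2: not %3==0, res = 34-1 = 33
x=4: not %3==0, res = 33-1 = 32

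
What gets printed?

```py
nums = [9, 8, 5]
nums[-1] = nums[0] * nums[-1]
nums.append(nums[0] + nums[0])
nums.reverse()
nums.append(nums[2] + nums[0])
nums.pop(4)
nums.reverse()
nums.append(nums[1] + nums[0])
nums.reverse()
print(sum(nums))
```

97

nums[-1] = nums[0]*nums[-1] = 9*5 = 45 → [9, 8, 45]
append nums[0]+nums[0] = 9+9 = 18 → [9, 8, 45, 18]
reverse → [18, 45, 8, 9]
append nums[2]+nums[0] = 8+18 = 26 → [18, 45, 8, 9, 26]
pop(4) removes 26 → [18, 45, 8, 9]
reverse → [9, 8, 45, 18]
append nums[1]+nums[0] = 8+9 = 17 → [9, 8, 45, 18, 17]
reverse → [17, 18, 45, 8, 9]
sum = 97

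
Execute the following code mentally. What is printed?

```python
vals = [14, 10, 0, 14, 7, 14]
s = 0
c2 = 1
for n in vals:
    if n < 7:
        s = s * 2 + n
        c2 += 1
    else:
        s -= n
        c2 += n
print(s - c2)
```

-144

n=14: not <7, s = 0-14 = -14; c2=15
n=10: not <7, s = (-14)-10 = -24; c2=25
n=0: <7, s = (-24)*2+0 = -48; c2=26
n=14: not <7, s = (-48)-14 = -62; c2=40
n=7: not <7, s = (-62)-7 = -69; c2=47
n=14: not <7, s = (-69)-14 = -83; c2=61
s-c2 = (-83)-61 = -144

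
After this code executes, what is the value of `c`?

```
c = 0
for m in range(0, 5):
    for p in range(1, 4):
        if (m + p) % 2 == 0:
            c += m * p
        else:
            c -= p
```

m=0,p=1: odd sum, c = 0-1 = -1
m=0,p=2: even sum, c = (-1)+0 = -1
m=0,p=3: odd sum, c = (-1)-3 = -4
m=1,p=1: even sum, c = (-4)+1 = -3
m=1,p=2: odd sum, c = (-3)-2 = -5
m=1,p=3: even sum, c = (-5)+3 = -2
m=2,p=1: odd sum, c = (-2)-1 = -3
m=2,p=2: even sum, c = (-3)+4 = 1
m=2,p=3: odd sum, c = 1-3 = -2
m=3,p=1: even sum, c = (-2)+3 = 1
m=3,p=2: odd sum, c = 1-2 = -1
m=3,p=3: even sum, c = (-1)+9 = 8
m=4,p=1: odd sum, c = 8-1 = 7
m=4,p=2: even sum, c = 7+8 = 15
m=4,p=3: odd sum, c = 15-3 = 12

12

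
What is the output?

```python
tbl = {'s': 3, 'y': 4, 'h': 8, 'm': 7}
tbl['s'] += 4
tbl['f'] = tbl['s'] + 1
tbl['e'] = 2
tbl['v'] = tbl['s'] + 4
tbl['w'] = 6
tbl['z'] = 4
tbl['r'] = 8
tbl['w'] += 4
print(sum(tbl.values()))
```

69

tbl['s'] = 3+4 = 7 → {'s': 7, 'y': 4, 'h': 8, 'm': 7}
tbl['f'] = tbl['s']+1 = 8 → {'s': 7, 'y': 4, 'h': 8, 'm': 7, 'f': 8}
tbl['e'] = 2 → {'s': 7, 'y': 4, 'h': 8, 'm': 7, 'f': 8, 'e': 2}
tbl['v'] = tbl['s']+4 = 11 → {'s': 7, 'y': 4, 'h': 8, 'm': 7, 'f': 8, 'e': 2, 'v': 11}
tbl['w'] = 6 → {'s': 7, 'y': 4, 'h': 8, 'm': 7, 'f': 8, 'e': 2, 'v': 11, 'w': 6}
tbl['z'] = 4 → {'s': 7, 'y': 4, 'h': 8, 'm': 7, 'f': 8, 'e': 2, 'v': 11, 'w': 6, 'z': 4}
tbl['r'] = 8 → {'s': 7, 'y': 4, 'h': 8, 'm': 7, 'f': 8, 'e': 2, 'v': 11, 'w': 6, 'z': 4, 'r': 8}
tbl['w'] = 6+4 = 10 → {'s': 7, 'y': 4, 'h': 8, 'm': 7, 'f': 8, 'e': 2, 'v': 11, 'w': 10, 'z': 4, 'r': 8}
sum of values = 69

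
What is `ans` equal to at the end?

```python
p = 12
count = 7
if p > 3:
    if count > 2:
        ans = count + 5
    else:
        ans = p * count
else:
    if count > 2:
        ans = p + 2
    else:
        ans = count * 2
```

p=12, count=7
p > 3 is True; count > 2 is True
→ ans = count + 5 = 12

12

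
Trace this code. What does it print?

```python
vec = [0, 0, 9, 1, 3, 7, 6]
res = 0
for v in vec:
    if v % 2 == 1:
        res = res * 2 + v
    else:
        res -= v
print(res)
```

v=0: not odd, res = 0-0 = 0
v=0: not odd, res = 0-0 = 0
v=9: odd, res = 0*2+9 = 9
v=1: odd, res = 9*2+1 = 19
v=3: odd, res = 19*2+3 = 41
v=7: odd, res = 41*2+7 = 89
v=6: not odd, res = 89-6 = 83

83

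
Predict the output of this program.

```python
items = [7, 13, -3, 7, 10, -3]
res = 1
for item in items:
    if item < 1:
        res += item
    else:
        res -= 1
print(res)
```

item=7: not <1, res = 1-1 = 0
item=13: not <1, res = 0-1 = -1
item=-3: <1, res = (-1)+(-3) = -4
item=7: not <1, res = (-4)-1 = -5
item=10: not <1, res = (-5)-1 = -6
item=-3: <1, res = (-6)+(-3) = -9

-9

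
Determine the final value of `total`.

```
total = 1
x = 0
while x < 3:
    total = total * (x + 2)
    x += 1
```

24

x=0: total = 1*2 = 2
x=1: total = 2*3 = 6
x=2: total = 6*4 = 24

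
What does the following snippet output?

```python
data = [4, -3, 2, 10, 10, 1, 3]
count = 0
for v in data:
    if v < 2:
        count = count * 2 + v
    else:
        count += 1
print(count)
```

6

v=4: not <2, count = 0+1 = 1
v=-3: <2, count = 1*2+(-3) = -1
v=2: not <2, count = (-1)+1 = 0
v=10: not <2, count = 0+1 = 1
v=10: not <2, count = 1+1 = 2
v=1: <2, count = 2*2+1 = 5
v=3: not <2, count = 5+1 = 6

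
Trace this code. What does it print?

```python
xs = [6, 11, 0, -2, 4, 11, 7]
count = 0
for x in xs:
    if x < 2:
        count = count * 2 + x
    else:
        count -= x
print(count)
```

x=6: not <2, count = 0-6 = -6
x=11: not <2, count = (-6)-11 = -17
x=0: <2, count = (-17)*2+0 = -34
x=-2: <2, count = (-34)*2+(-2) = -70
x=4: not <2, count = (-70)-4 = -74
x=11: not <2, count = (-74)-11 = -85
x=7: not <2, count = (-85)-7 = -92

-92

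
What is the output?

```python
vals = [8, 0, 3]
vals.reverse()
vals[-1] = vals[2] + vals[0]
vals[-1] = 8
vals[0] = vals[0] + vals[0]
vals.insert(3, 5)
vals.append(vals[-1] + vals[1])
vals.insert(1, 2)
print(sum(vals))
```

26

reverse → [3, 0, 8]
vals[-1] = vals[2]+vals[0] = 8+3 = 11 → [3, 0, 11]
vals[-1] = 8 → [3, 0, 8]
vals[0] = vals[0]+vals[0] = 3+3 = 6 → [6, 0, 8]
insert 5 at 3 → [6, 0, 8, 5]
append vals[-1]+vals[1] = 5+0 = 5 → [6, 0, 8, 5, 5]
insert 2 at 1 → [6, 2, 0, 8, 5, 5]
sum = 26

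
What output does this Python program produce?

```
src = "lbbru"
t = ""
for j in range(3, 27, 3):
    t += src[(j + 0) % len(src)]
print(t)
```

rbublrbu

j=3: add src[3]='r' → 'r'
j=6: add src[1]='b' → 'rb'
j=9: add src[4]='u' → 'rbu'
j=12: add src[2]='b' → 'rbub'
j=15: add src[0]='l' → 'rbubl'
j=18: add src[3]='r' → 'rbublr'
j=21: add src[1]='b' → 'rbublrb'
j=24: add src[4]='u' → 'rbublrbu'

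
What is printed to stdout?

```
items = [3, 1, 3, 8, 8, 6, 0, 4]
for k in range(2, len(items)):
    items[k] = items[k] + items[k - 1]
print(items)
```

k=2: items[2] = 3+1 = 4 → [3, 1, 4, 8, 8, 6, 0, 4]
k=3: items[3] = 8+4 = 12 → [3, 1, 4, 12, 8, 6, 0, 4]
k=4: items[4] = 8+12 = 20 → [3, 1, 4, 12, 20, 6, 0, 4]
k=5: items[5] = 6+20 = 26 → [3, 1, 4, 12, 20, 26, 0, 4]
k=6: items[6] = 0+26 = 26 → [3, 1, 4, 12, 20, 26, 26, 4]
k=7: items[7] = 4+26 = 30 → [3, 1, 4, 12, 20, 26, 26, 30]

[3, 1, 4, 12, 20, 26, 26, 30]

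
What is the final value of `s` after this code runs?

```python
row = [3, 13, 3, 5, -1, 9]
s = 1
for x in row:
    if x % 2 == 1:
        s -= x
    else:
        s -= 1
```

x=3: odd, s = 1-3 = -2
x=13: odd, s = (-2)-13 = -15
x=3: odd, s = (-15)-3 = -18
x=5: odd, s = (-18)-5 = -23
x=-1: odd, s = (-23)-(-1) = -22
x=9: odd, s = (-22)-9 = -31

-31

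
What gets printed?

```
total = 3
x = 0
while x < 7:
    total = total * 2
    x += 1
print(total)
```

x=0: total = 3*2 = 6
x=1: total = 6*2 = 12
x=2: total = 12*2 = 24
x=3: total = 24*2 = 48
x=4: total = 48*2 = 96
x=5: total = 96*2 = 192
x=6: total = 192*2 = 384

384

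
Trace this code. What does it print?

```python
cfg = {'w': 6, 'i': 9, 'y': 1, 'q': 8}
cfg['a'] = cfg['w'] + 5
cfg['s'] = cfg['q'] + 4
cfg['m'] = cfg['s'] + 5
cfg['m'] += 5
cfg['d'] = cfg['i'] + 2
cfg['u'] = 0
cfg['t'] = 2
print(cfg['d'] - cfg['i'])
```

cfg['a'] = cfg['w']+5 = 11 → {'w': 6, 'i': 9, 'y': 1, 'q': 8, 'a': 11}
cfg['s'] = cfg['q']+4 = 12 → {'w': 6, 'i': 9, 'y': 1, 'q': 8, 'a': 11, 's': 12}
cfg['m'] = cfg['s']+5 = 17 → {'w': 6, 'i': 9, 'y': 1, 'q': 8, 'a': 11, 's': 12, 'm': 17}
cfg['m'] = 17+5 = 22 → {'w': 6, 'i': 9, 'y': 1, 'q': 8, 'a': 11, 's': 12, 'm': 22}
cfg['d'] = cfg['i']+2 = 11 → {'w': 6, 'i': 9, 'y': 1, 'q': 8, 'a': 11, 's': 12, 'm': 22, 'd': 11}
cfg['u'] = 0 → {'w': 6, 'i': 9, 'y': 1, 'q': 8, 'a': 11, 's': 12, 'm': 22, 'd': 11, 'u': 0}
cfg['t'] = 2 → {'w': 6, 'i': 9, 'y': 1, 'q': 8, 'a': 11, 's': 12, 'm': 22, 'd': 11, 'u': 0, 't': 2}
cfg['d']-cfg['i'] = 11-9 = 2

2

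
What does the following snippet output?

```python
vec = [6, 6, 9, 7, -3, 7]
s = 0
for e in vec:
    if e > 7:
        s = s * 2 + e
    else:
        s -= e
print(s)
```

e=6: not >7, s = 0-6 = -6
e=6: not >7, s = (-6)-6 = -12
e=9: >7, s = (-12)*2+9 = -15
e=7: not >7, s = (-15)-7 = -22
e=-3: not >7, s = (-22)-(-3) = -19
e=7: not >7, s = (-19)-7 = -26

-26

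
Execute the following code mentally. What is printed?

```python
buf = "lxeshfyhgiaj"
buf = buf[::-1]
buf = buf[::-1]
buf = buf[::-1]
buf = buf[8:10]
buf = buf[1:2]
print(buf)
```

e

reverse → 'jaighyfhsexl'
reverse → 'lxeshfyhgiaj'
reverse → 'jaighyfhsexl'
slice [8:10] → 'se'
slice [1:2] → 'e'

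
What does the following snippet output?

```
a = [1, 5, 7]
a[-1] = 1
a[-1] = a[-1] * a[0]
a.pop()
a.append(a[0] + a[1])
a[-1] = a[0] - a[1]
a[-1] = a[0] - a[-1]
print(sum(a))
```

11

a[-1] = 1 → [1, 5, 1]
a[-1] = a[-1]*a[0] = 1*1 = 1 → [1, 5, 1]
pop() removes 1 → [1, 5]
append a[0]+a[1] = 1+5 = 6 → [1, 5, 6]
a[-1] = a[0]-a[1] = 1-5 = -4 → [1, 5, -4]
a[-1] = a[0]-a[-1] = 1-(-4) = 5 → [1, 5, 5]
sum = 11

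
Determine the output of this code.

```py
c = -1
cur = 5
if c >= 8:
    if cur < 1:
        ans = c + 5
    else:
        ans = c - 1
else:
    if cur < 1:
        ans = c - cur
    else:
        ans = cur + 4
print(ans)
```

c=-1, cur=5
c >= 8 is False; cur < 1 is False
→ ans = cur + 4 = 9

9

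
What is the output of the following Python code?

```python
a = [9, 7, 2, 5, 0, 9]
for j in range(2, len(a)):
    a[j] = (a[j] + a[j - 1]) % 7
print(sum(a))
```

20

j=2: a[2] = (2+7)%7 = 2 → [9, 7, 2, 5, 0, 9]
j=3: a[3] = (5+2)%7 = 0 → [9, 7, 2, 0, 0, 9]
j=4: a[4] = (0+0)%7 = 0 → [9, 7, 2, 0, 0, 9]
j=5: a[5] = (9+0)%7 = 2 → [9, 7, 2, 0, 0, 2]
sum = 20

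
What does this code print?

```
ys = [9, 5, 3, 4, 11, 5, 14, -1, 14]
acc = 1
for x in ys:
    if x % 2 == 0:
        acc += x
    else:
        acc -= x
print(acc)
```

1

x=9: not even, acc = 1-9 = -8
x=5: not even, acc = (-8)-5 = -13
x=3: not even, acc = (-13)-3 = -16
x=4: even, acc = (-16)+4 = -12
x=11: not even, acc = (-12)-11 = -23
x=5: not even, acc = (-23)-5 = -28
x=14: even, acc = (-28)+14 = -14
x=-1: not even, acc = (-14)-(-1) = -13
x=14: even, acc = (-13)+14 = 1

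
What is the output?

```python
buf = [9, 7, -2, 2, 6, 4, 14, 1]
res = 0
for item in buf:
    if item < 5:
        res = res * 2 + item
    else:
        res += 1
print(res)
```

item=9: not <5, res = 0+1 = 1
item=7: not <5, res = 1+1 = 2
item=-2: <5, res = 2*2+(-2) = 2
item=2: <5, res = 2*2+2 = 6
item=6: not <5, res = 6+1 = 7
item=4: <5, res = 7*2+4 = 18
item=14: not <5, res = 18+1 = 19
item=1: <5, res = 19*2+1 = 39

39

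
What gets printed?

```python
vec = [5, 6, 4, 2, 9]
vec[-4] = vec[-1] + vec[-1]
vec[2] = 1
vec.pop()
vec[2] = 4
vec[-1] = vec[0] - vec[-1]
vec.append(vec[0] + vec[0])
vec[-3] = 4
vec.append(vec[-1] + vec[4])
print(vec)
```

vec[-4] = vec[-1]+vec[-1] = 9+9 = 18 → [5, 18, 4, 2, 9]
vec[2] = 1 → [5, 18, 1, 2, 9]
pop() removes 9 → [5, 18, 1, 2]
vec[2] = 4 → [5, 18, 4, 2]
vec[-1] = vec[0]-vec[-1] = 5-2 = 3 → [5, 18, 4, 3]
append vec[0]+vec[0] = 5+5 = 10 → [5, 18, 4, 3, 10]
vec[-3] = 4 → [5, 18, 4, 3, 10]
append vec[-1]+vec[4] = 10+10 = 20 → [5, 18, 4, 3, 10, 20]

[5, 18, 4, 3, 10, 20]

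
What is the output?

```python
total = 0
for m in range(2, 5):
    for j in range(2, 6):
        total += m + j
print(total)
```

m=2,j=2: total = 0+4 = 4
m=2,j=3: total = 4+5 = 9
m=2,j=4: total = 9+6 = 15
m=2,j=5: total = 15+7 = 22
m=3,j=2: total = 22+5 = 27
m=3,j=3: total = 27+6 = 33
m=3,j=4: total = 33+7 = 40
m=3,j=5: total = 40+8 = 48
m=4,j=2: total = 48+6 = 54
m=4,j=3: total = 54+7 = 61
m=4,j=4: total = 61+8 = 69
m=4,j=5: total = 69+9 = 78

78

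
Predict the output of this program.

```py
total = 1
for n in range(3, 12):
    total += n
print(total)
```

n=3: total = 1+3 = 4
n=4: total = 4+4 = 8
n=5: total = 8+5 = 13
n=6: total = 13+6 = 19
n=7: total = 19+7 = 26
n=8: total = 26+8 = 34
n=9: total = 34+9 = 43
n=10: total = 43+10 = 53
n=11: total = 53+11 = 64

64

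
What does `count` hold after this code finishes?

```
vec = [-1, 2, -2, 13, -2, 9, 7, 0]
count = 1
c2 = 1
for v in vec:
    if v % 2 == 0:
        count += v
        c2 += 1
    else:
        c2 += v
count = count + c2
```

32

v=-1: not even; c2=0
v=2: even, count = 1+2 = 3; c2=1
v=-2: even, count = 3+(-2) = 1; c2=2
v=13: not even; c2=15
v=-2: even, count = 1+(-2) = -1; c2=16
v=9: not even; c2=25
v=7: not even; c2=32
v=0: even, count = (-1)+0 = -1; c2=33
count+c2 = (-1)+33 = 32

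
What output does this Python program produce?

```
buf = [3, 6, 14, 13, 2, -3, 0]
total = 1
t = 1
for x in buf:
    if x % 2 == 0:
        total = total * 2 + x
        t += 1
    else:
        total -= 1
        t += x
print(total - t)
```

84

x=3: not even, total = 1-1 = 0; t=4
x=6: even, total = 0*2+6 = 6; t=5
x=14: even, total = 6*2+14 = 26; t=6
x=13: not even, total = 26-1 = 25; t=19
x=2: even, total = 25*2+2 = 52; t=20
x=-3: not even, total = 52-1 = 51; t=17
x=0: even, total = 51*2+0 = 102; t=18
total-t = 102-18 = 84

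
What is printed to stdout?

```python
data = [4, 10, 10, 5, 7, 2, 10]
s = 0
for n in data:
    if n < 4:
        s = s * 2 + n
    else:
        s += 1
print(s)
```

13

n=4: not <4, s = 0+1 = 1
n=10: not <4, s = 1+1 = 2
n=10: not <4, s = 2+1 = 3
n=5: not <4, s = 3+1 = 4
n=7: not <4, s = 4+1 = 5
n=2: <4, s = 5*2+2 = 12
n=10: not <4, s = 12+1 = 13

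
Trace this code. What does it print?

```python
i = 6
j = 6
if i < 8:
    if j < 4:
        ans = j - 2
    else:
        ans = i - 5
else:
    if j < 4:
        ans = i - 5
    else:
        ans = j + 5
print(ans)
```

1

i=6, j=6
i < 8 is True; j < 4 is False
→ ans = i - 5 = 1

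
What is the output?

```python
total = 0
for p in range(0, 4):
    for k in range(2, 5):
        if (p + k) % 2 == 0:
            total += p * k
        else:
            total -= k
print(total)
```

6

p=0,k=2: even sum, total = 0+0 = 0
p=0,k=3: odd sum, total = 0-3 = -3
p=0,k=4: even sum, total = (-3)+0 = -3
p=1,k=2: odd sum, total = (-3)-2 = -5
p=1,k=3: even sum, total = (-5)+3 = -2
p=1,k=4: odd sum, total = (-2)-4 = -6
p=2,k=2: even sum, total = (-6)+4 = -2
p=2,k=3: odd sum, total = (-2)-3 = -5
p=2,k=4: even sum, total = (-5)+8 = 3
p=3,k=2: odd sum, total = 3-2 = 1
p=3,k=3: even sum, total = 1+9 = 10
p=3,k=4: odd sum, total = 10-4 = 6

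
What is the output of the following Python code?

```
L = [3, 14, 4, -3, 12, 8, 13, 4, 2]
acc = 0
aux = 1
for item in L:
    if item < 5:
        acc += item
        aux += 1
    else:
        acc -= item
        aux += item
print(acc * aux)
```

-1961

item=3: <5, acc = 0+3 = 3; aux=2
item=14: not <5, acc = 3-14 = -11; aux=16
item=4: <5, acc = (-11)+4 = -7; aux=17
item=-3: <5, acc = (-7)+(-3) = -10; aux=18
item=12: not <5, acc = (-10)-12 = -22; aux=30
item=8: not <5, acc = (-22)-8 = -30; aux=38
item=13: not <5, acc = (-30)-13 = -43; aux=51
item=4: <5, acc = (-43)+4 = -39; aux=52
item=2: <5, acc = (-39)+2 = -37; aux=53
acc*aux = (-37)*53 = -1961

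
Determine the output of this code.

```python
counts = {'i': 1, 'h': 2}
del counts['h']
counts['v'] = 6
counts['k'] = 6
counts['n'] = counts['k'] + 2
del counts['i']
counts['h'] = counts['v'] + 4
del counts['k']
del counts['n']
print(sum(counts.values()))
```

del 'h' → {'i': 1}
counts['v'] = 6 → {'i': 1, 'v': 6}
counts['k'] = 6 → {'i': 1, 'v': 6, 'k': 6}
counts['n'] = counts['k']+2 = 8 → {'i': 1, 'v': 6, 'k': 6, 'n': 8}
del 'i' → {'v': 6, 'k': 6, 'n': 8}
counts['h'] = counts['v']+4 = 10 → {'v': 6, 'k': 6, 'n': 8, 'h': 10}
del 'k' → {'v': 6, 'n': 8, 'h': 10}
del 'n' → {'v': 6, 'h': 10}
sum of values = 16

16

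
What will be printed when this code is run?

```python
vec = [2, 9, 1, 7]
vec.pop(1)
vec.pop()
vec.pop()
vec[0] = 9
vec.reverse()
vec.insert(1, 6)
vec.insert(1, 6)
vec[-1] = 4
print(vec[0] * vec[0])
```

pop(1) removes 9 → [2, 1, 7]
pop() removes 7 → [2, 1]
pop() removes 1 → [2]
vec[0] = 9 → [9]
reverse → [9]
insert 6 at 1 → [9, 6]
insert 6 at 1 → [9, 6, 6]
vec[-1] = 4 → [9, 6, 4]
vec[0]*vec[0] = 9*9 = 81

81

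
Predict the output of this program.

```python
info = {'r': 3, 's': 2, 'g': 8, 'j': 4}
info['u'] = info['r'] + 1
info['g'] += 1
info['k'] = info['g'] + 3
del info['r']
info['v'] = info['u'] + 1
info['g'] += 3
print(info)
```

{'s': 2, 'g': 12, 'j': 4, 'u': 4, 'k': 12, 'v': 5}

info['u'] = info['r']+1 = 4 → {'r': 3, 's': 2, 'g': 8, 'j': 4, 'u': 4}
info['g'] = 8+1 = 9 → {'r': 3, 's': 2, 'g': 9, 'j': 4, 'u': 4}
info['k'] = info['g']+3 = 12 → {'r': 3, 's': 2, 'g': 9, 'j': 4, 'u': 4, 'k': 12}
del 'r' → {'s': 2, 'g': 9, 'j': 4, 'u': 4, 'k': 12}
info['v'] = info['u']+1 = 5 → {'s': 2, 'g': 9, 'j': 4, 'u': 4, 'k': 12, 'v': 5}
info['g'] = 9+3 = 12 → {'s': 2, 'g': 12, 'j': 4, 'u': 4, 'k': 12, 'v': 5}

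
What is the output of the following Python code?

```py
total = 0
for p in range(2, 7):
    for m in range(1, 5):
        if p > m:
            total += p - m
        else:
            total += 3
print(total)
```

52

p=2,m=1: 2>1, total = 0+1 = 1
p=2,m=2: not 2>2, total = 1+3 = 4
p=2,m=3: not 2>3, total = 4+3 = 7
p=2,m=4: not 2>4, total = 7+3 = 10
p=3,m=1: 3>1, total = 10+2 = 12
p=3,m=2: 3>2, total = 12+1 = 13
p=3,m=3: not 3>3, total = 13+3 = 16
p=3,m=4: not 3>4, total = 16+3 = 19
p=4,m=1: 4>1, total = 19+3 = 22
p=4,m=2: 4>2, total = 22+2 = 24
p=4,m=3: 4>3, total = 24+1 = 25
p=4,m=4: not 4>4, total = 25+3 = 28
p=5,m=1: 5>1, total = 28+4 = 32
p=5,m=2: 5>2, total = 32+3 = 35
p=5,m=3: 5>3, total = 35+2 = 37
p=5,m=4: 5>4, total = 37+1 = 38
p=6,m=1: 6>1, total = 38+5 = 43
p=6,m=2: 6>2, total = 43+4 = 47
p=6,m=3: 6>3, total = 47+3 = 50
p=6,m=4: 6>4, total = 50+2 = 52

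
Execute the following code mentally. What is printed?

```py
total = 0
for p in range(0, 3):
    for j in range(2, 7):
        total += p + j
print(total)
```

75

p=0,j=2: total = 0+2 = 2
p=0,j=3: total = 2+3 = 5
p=0,j=4: total = 5+4 = 9
p=0,j=5: total = 9+5 = 14
p=0,j=6: total = 14+6 = 20
p=1,j=2: total = 20+3 = 23
p=1,j=3: total = 23+4 = 27
p=1,j=4: total = 27+5 = 32
p=1,j=5: total = 32+6 = 38
p=1,j=6: total = 38+7 = 45
p=2,j=2: total = 45+4 = 49
p=2,j=3: total = 49+5 = 54
p=2,j=4: total = 54+6 = 60
p=2,j=5: total = 60+7 = 67
p=2,j=6: total = 67+8 = 75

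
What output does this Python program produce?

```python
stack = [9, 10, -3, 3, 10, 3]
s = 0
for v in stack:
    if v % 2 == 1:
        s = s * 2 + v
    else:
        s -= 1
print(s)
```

59

v=9: odd, s = 0*2+9 = 9
v=10: not odd, s = 9-1 = 8
v=-3: odd, s = 8*2+(-3) = 13
v=3: odd, s = 13*2+3 = 29
v=10: not odd, s = 29-1 = 28
v=3: odd, s = 28*2+3 = 59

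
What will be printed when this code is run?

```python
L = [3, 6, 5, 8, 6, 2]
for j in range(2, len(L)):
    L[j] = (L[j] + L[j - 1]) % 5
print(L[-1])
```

j=2: L[2] = (5+6)%5 = 1 → [3, 6, 1, 8, 6, 2]
j=3: L[3] = (8+1)%5 = 4 → [3, 6, 1, 4, 6, 2]
j=4: L[4] = (6+4)%5 = 0 → [3, 6, 1, 4, 0, 2]
j=5: L[5] = (2+0)%5 = 2 → [3, 6, 1, 4, 0, 2]

2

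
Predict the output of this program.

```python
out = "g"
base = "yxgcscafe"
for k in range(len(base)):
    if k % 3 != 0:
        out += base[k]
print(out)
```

gxgscfe

k=0: skip
k=1: add 'x' → 'gx'
k=2: add 'g' → 'gxg'
k=3: skip
k=4: add 's' → 'gxgs'
k=5: add 'c' → 'gxgsc'
k=6: skip
k=7: add 'f' → 'gxgscf'
k=8: add 'e' → 'gxgscfe'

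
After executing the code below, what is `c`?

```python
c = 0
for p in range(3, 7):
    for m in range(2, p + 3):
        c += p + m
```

200

p=3,m=2: c = 0+5 = 5
p=3,m=3: c = 5+6 = 11
p=3,m=4: c = 11+7 = 18
p=3,m=5: c = 18+8 = 26
p=4,m=2: c = 26+6 = 32
p=4,m=3: c = 32+7 = 39
p=4,m=4: c = 39+8 = 47
p=4,m=5: c = 47+9 = 56
p=4,m=6: c = 56+10 = 66
p=5,m=2: c = 66+7 = 73
p=5,m=3: c = 73+8 = 81
p=5,m=4: c = 81+9 = 90
p=5,m=5: c = 90+10 = 100
p=5,m=6: c = 100+11 = 111
p=5,m=7: c = 111+12 = 123
p=6,m=2: c = 123+8 = 131
p=6,m=3: c = 131+9 = 140
p=6,m=4: c = 140+10 = 150
p=6,m=5: c = 150+11 = 161
p=6,m=6: c = 161+12 = 173
p=6,m=7: c = 173+13 = 186
p=6,m=8: c = 186+14 = 200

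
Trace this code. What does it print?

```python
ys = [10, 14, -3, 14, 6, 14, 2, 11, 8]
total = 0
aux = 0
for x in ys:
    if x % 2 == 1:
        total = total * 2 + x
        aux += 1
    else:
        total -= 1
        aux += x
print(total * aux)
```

x=10: not odd, total = 0-1 = -1; aux=10
x=14: not odd, total = (-1)-1 = -2; aux=24
x=-3: odd, total = (-2)*2+(-3) = -7; aux=25
x=14: not odd, total = (-7)-1 = -8; aux=39
x=6: not odd, total = (-8)-1 = -9; aux=45
x=14: not odd, total = (-9)-1 = -10; aux=59
x=2: not odd, total = (-10)-1 = -11; aux=61
x=11: odd, total = (-11)*2+11 = -11; aux=62
x=8: not odd, total = (-11)-1 = -12; aux=70
total*aux = (-12)*70 = -840

-840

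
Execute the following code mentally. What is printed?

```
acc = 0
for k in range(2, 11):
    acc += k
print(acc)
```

k=2: acc = 0+2 = 2
k=3: acc = 2+3 = 5
k=4: acc = 5+4 = 9
k=5: acc = 9+5 = 14
k=6: acc = 14+6 = 20
k=7: acc = 20+7 = 27
k=8: acc = 27+8 = 35
k=9: acc = 35+9 = 44
k=10: acc = 44+10 = 54

54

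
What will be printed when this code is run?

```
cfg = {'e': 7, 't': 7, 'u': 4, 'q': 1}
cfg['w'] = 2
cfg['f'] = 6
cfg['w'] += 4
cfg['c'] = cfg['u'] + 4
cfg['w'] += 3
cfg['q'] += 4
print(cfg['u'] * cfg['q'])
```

cfg['w'] = 2 → {'e': 7, 't': 7, 'u': 4, 'q': 1, 'w': 2}
cfg['f'] = 6 → {'e': 7, 't': 7, 'u': 4, 'q': 1, 'w': 2, 'f': 6}
cfg['w'] = 2+4 = 6 → {'e': 7, 't': 7, 'u': 4, 'q': 1, 'w': 6, 'f': 6}
cfg['c'] = cfg['u']+4 = 8 → {'e': 7, 't': 7, 'u': 4, 'q': 1, 'w': 6, 'f': 6, 'c': 8}
cfg['w'] = 6+3 = 9 → {'e': 7, 't': 7, 'u': 4, 'q': 1, 'w': 9, 'f': 6, 'c': 8}
cfg['q'] = 1+4 = 5 → {'e': 7, 't': 7, 'u': 4, 'q': 5, 'w': 9, 'f': 6, 'c': 8}
cfg['u']*cfg['q'] = 4*5 = 20

20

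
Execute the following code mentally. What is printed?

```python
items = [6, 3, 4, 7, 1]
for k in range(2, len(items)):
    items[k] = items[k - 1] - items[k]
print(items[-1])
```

-9

k=2: items[2] = 3-4 = -1 → [6, 3, -1, 7, 1]
k=3: items[3] = (-1)-7 = -8 → [6, 3, -1, -8, 1]
k=4: items[4] = (-8)-1 = -9 → [6, 3, -1, -8, -9]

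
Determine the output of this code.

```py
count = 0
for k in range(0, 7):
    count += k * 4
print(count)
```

84

k=0: count = 0+0*4 = 0
k=1: count = 0+1*4 = 4
k=2: count = 4+2*4 = 12
k=3: count = 12+3*4 = 24
k=4: count = 24+4*4 = 40
k=5: count = 40+5*4 = 60
k=6: count = 60+6*4 = 84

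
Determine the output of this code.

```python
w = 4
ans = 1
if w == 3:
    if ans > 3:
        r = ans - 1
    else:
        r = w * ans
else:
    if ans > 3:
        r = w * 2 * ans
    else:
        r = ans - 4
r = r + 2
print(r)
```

-1

w=4, ans=1
w == 3 is False; ans > 3 is False
→ r = ans - 4 = -3
r = (-3)+2 = -1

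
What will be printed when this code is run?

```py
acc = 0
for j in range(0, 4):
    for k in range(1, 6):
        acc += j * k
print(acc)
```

90

j=0,k=1: acc = 0+0 = 0
j=0,k=2: acc = 0+0 = 0
j=0,k=3: acc = 0+0 = 0
j=0,k=4: acc = 0+0 = 0
j=0,k=5: acc = 0+0 = 0
j=1,k=1: acc = 0+1 = 1
j=1,k=2: acc = 1+2 = 3
j=1,k=3: acc = 3+3 = 6
j=1,k=4: acc = 6+4 = 10
j=1,k=5: acc = 10+5 = 15
j=2,k=1: acc = 15+2 = 17
j=2,k=2: acc = 17+4 = 21
j=2,k=3: acc = 21+6 = 27
j=2,k=4: acc = 27+8 = 35
j=2,k=5: acc = 35+10 = 45
j=3,k=1: acc = 45+3 = 48
j=3,k=2: acc = 48+6 = 54
j=3,k=3: acc = 54+9 = 63
j=3,k=4: acc = 63+12 = 75
j=3,k=5: acc = 75+15 = 90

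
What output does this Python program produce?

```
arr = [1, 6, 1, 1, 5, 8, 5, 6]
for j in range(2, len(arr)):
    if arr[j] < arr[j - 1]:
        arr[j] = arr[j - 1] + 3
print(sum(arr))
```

106

j=2: 1<6, arr[2] = 6+3 = 9 → [1, 6, 9, 1, 5, 8, 5, 6]
j=3: 1<9, arr[3] = 9+3 = 12 → [1, 6, 9, 12, 5, 8, 5, 6]
j=4: 5<12, arr[4] = 12+3 = 15 → [1, 6, 9, 12, 15, 8, 5, 6]
j=5: 8<15, arr[5] = 15+3 = 18 → [1, 6, 9, 12, 15, 18, 5, 6]
j=6: 5<18, arr[6] = 18+3 = 21 → [1, 6, 9, 12, 15, 18, 21, 6]
j=7: 6<21, arr[7] = 21+3 = 24 → [1, 6, 9, 12, 15, 18, 21, 24]
sum = 106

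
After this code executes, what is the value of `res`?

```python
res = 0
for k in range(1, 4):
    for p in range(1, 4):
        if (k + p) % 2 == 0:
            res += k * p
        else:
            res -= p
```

12

k=1,p=1: even sum, res = 0+1 = 1
k=1,p=2: odd sum, res = 1-2 = -1
k=1,p=3: even sum, res = (-1)+3 = 2
k=2,p=1: odd sum, res = 2-1 = 1
k=2,p=2: even sum, res = 1+4 = 5
k=2,p=3: odd sum, res = 5-3 = 2
k=3,p=1: even sum, res = 2+3 = 5
k=3,p=2: odd sum, res = 5-2 = 3
k=3,p=3: even sum, res = 3+9 = 12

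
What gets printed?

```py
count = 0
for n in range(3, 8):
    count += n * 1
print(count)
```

25

n=3: count = 0+3*1 = 3
n=4: count = 3+4*1 = 7
n=5: count = 7+5*1 = 12
n=6: count = 12+6*1 = 18
n=7: count = 18+7*1 = 25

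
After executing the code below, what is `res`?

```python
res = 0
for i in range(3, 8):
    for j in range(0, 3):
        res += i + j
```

90

i=3,j=0: res = 0+3 = 3
i=3,j=1: res = 3+4 = 7
i=3,j=2: res = 7+5 = 12
i=4,j=0: res = 12+4 = 16
i=4,j=1: res = 16+5 = 21
i=4,j=2: res = 21+6 = 27
i=5,j=0: res = 27+5 = 32
i=5,j=1: res = 32+6 = 38
i=5,j=2: res = 38+7 = 45
i=6,j=0: res = 45+6 = 51
i=6,j=1: res = 51+7 = 58
i=6,j=2: res = 58+8 = 66
i=7,j=0: res = 66+7 = 73
i=7,j=1: res = 73+8 = 81
i=7,j=2: res = 81+9 = 90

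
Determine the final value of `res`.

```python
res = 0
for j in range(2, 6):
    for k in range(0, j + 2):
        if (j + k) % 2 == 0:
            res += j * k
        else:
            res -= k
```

54

j=2,k=0: even sum, res = 0+0 = 0
j=2,k=1: odd sum, res = 0-1 = -1
j=2,k=2: even sum, res = (-1)+4 = 3
j=2,k=3: odd sum, res = 3-3 = 0
j=3,k=0: odd sum, res = 0-0 = 0
j=3,k=1: even sum, res = 0+3 = 3
j=3,k=2: odd sum, res = 3-2 = 1
j=3,k=3: even sum, res = 1+9 = 10
j=3,k=4: odd sum, res = 10-4 = 6
j=4,k=0: even sum, res = 6+0 = 6
j=4,k=1: odd sum, res = 6-1 = 5
j=4,k=2: even sum, res = 5+8 = 13
j=4,k=3: odd sum, res = 13-3 = 10
j=4,k=4: even sum, res = 10+16 = 26
j=4,k=5: odd sum, res = 26-5 = 21
j=5,k=0: odd sum, res = 21-0 = 21
j=5,k=1: even sum, res = 21+5 = 26
j=5,k=2: odd sum, res = 26-2 = 24
j=5,k=3: even sum, res = 24+15 = 39
j=5,k=4: odd sum, res = 39-4 = 35
j=5,k=5: even sum, res = 35+25 = 60
j=5,k=6: odd sum, res = 60-6 = 54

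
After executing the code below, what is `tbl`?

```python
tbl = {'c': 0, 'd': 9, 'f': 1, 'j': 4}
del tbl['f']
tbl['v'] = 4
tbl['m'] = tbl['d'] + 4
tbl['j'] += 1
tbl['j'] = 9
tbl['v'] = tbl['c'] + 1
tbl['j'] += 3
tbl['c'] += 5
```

del 'f' → {'c': 0, 'd': 9, 'j': 4}
tbl['v'] = 4 → {'c': 0, 'd': 9, 'j': 4, 'v': 4}
tbl['m'] = tbl['d']+4 = 13 → {'c': 0, 'd': 9, 'j': 4, 'v': 4, 'm': 13}
tbl['j'] = 4+1 = 5 → {'c': 0, 'd': 9, 'j': 5, 'v': 4, 'm': 13}
tbl['j'] = 9 → {'c': 0, 'd': 9, 'j': 9, 'v': 4, 'm': 13}
tbl['v'] = tbl['c']+1 = 1 → {'c': 0, 'd': 9, 'j': 9, 'v': 1, 'm': 13}
tbl['j'] = 9+3 = 12 → {'c': 0, 'd': 9, 'j': 12, 'v': 1, 'm': 13}
tbl['c'] = 0+5 = 5 → {'c': 5, 'd': 9, 'j': 12, 'v': 1, 'm': 13}

{'c': 5, 'd': 9, 'j': 12, 'v': 1, 'm': 13}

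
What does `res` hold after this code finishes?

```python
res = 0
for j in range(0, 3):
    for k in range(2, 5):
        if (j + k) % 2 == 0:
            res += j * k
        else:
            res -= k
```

j=0,k=2: even sum, res = 0+0 = 0
j=0,k=3: odd sum, res = 0-3 = -3
j=0,k=4: even sum, res = (-3)+0 = -3
j=1,k=2: odd sum, res = (-3)-2 = -5
j=1,k=3: even sum, res = (-5)+3 = -2
j=1,k=4: odd sum, res = (-2)-4 = -6
j=2,k=2: even sum, res = (-6)+4 = -2
j=2,k=3: odd sum, res = (-2)-3 = -5
j=2,k=4: even sum, res = (-5)+8 = 3

3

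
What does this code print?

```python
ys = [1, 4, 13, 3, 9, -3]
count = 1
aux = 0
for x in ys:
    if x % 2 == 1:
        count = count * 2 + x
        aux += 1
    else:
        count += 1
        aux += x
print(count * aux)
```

x=1: odd, count = 1*2+1 = 3; aux=1
x=4: not odd, count = 3+1 = 4; aux=5
x=13: odd, count = 4*2+13 = 21; aux=6
x=3: odd, count = 21*2+3 = 45; aux=7
x=9: odd, count = 45*2+9 = 99; aux=8
x=-3: odd, count = 99*2+(-3) = 195; aux=9
count*aux = 195*9 = 1755

1755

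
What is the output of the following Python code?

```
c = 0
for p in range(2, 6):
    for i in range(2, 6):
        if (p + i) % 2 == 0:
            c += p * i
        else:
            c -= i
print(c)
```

p=2,i=2: even sum, c = 0+4 = 4
p=2,i=3: odd sum, c = 4-3 = 1
p=2,i=4: even sum, c = 1+8 = 9
p=2,i=5: odd sum, c = 9-5 = 4
p=3,i=2: odd sum, c = 4-2 = 2
p=3,i=3: even sum, c = 2+9 = 11
p=3,i=4: odd sum, c = 11-4 = 7
p=3,i=5: even sum, c = 7+15 = 22
p=4,i=2: even sum, c = 22+8 = 30
p=4,i=3: odd sum, c = 30-3 = 27
p=4,i=4: even sum, c = 27+16 = 43
p=4,i=5: odd sum, c = 43-5 = 38
p=5,i=2: odd sum, c = 38-2 = 36
p=5,i=3: even sum, c = 36+15 = 51
p=5,i=4: odd sum, c = 51-4 = 47
p=5,i=5: even sum, c = 47+25 = 72

72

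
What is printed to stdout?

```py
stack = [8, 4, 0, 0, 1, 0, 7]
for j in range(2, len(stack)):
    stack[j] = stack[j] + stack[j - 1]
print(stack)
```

[8, 4, 4, 4, 5, 5, 12]

j=2: stack[2] = 0+4 = 4 → [8, 4, 4, 0, 1, 0, 7]
j=3: stack[3] = 0+4 = 4 → [8, 4, 4, 4, 1, 0, 7]
j=4: stack[4] = 1+4 = 5 → [8, 4, 4, 4, 5, 0, 7]
j=5: stack[5] = 0+5 = 5 → [8, 4, 4, 4, 5, 5, 7]
j=6: stack[6] = 7+5 = 12 → [8, 4, 4, 4, 5, 5, 12]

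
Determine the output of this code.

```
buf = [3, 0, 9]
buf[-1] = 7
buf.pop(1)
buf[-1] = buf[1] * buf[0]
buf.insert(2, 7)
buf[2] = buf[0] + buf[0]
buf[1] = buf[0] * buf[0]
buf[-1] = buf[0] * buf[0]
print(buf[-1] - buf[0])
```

6

buf[-1] = 7 → [3, 0, 7]
pop(1) removes 0 → [3, 7]
buf[-1] = buf[1]*buf[0] = 7*3 = 21 → [3, 21]
insert 7 at 2 → [3, 21, 7]
buf[2] = buf[0]+buf[0] = 3+3 = 6 → [3, 21, 6]
buf[1] = buf[0]*buf[0] = 3*3 = 9 → [3, 9, 6]
buf[-1] = buf[0]*buf[0] = 3*3 = 9 → [3, 9, 9]
buf[-1]-buf[0] = 9-3 = 6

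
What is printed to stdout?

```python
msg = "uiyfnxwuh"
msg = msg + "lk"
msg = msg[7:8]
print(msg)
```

u

+ 'lk' → 'uiyfnxwuhlk'
slice [7:8] → 'u'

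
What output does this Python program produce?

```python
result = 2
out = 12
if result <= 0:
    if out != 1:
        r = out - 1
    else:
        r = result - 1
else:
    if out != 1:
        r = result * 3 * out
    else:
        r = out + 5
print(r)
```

72

result=2, out=12
result <= 0 is False; out != 1 is True
→ r = result * 3 * out = 72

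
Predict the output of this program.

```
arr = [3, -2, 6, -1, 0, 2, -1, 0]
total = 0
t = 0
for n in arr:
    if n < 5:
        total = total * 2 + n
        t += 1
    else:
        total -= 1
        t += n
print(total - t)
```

73

n=3: <5, total = 0*2+3 = 3; t=1
n=-2: <5, total = 3*2+(-2) = 4; t=2
n=6: not <5, total = 4-1 = 3; t=8
n=-1: <5, total = 3*2+(-1) = 5; t=9
n=0: <5, total = 5*2+0 = 10; t=10
n=2: <5, total = 10*2+2 = 22; t=11
n=-1: <5, total = 22*2+(-1) = 43; t=12
n=0: <5, total = 43*2+0 = 86; t=13
total-t = 86-13 = 73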